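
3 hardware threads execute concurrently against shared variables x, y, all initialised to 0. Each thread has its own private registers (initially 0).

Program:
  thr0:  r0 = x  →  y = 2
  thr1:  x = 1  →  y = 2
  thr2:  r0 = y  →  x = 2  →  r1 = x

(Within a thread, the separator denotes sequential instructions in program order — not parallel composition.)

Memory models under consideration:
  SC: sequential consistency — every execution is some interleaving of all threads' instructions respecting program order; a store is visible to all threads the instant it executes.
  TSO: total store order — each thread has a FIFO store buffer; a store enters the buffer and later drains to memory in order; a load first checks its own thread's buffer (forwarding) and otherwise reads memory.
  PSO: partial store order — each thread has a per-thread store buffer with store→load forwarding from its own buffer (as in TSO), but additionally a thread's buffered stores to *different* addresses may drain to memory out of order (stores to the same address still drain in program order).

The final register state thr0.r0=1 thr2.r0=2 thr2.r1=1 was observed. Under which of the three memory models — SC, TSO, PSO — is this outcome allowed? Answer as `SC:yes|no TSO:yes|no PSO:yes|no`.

SC:no TSO:no PSO:yes

outcome vector order: (thr0.r0,thr2.r0,thr2.r1)
SC (10): 001, 002, 021, 022, 101, 102, 122, 201, 202, 222
TSO (10): 001, 002, 021, 022, 101, 102, 122, 201, 202, 222
PSO (12): 001, 002, 021, 022, 101, 102, 121, 122, 201, 202, 221, 222
target 121 ∈ {PSO}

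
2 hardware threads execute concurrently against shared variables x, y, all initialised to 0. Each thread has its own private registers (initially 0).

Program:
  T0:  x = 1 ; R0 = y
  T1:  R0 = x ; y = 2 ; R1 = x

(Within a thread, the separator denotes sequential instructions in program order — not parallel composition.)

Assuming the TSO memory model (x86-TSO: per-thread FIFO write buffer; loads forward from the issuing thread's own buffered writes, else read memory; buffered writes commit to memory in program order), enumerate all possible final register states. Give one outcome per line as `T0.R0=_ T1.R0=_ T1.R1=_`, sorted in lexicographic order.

outcome vector order: (T0.R0,T1.R0,T1.R1)
|TSO outcomes| = 6

T0.R0=0 T1.R0=0 T1.R1=0
T0.R0=0 T1.R0=0 T1.R1=1
T0.R0=0 T1.R0=1 T1.R1=1
T0.R0=2 T1.R0=0 T1.R1=0
T0.R0=2 T1.R0=0 T1.R1=1
T0.R0=2 T1.R0=1 T1.R1=1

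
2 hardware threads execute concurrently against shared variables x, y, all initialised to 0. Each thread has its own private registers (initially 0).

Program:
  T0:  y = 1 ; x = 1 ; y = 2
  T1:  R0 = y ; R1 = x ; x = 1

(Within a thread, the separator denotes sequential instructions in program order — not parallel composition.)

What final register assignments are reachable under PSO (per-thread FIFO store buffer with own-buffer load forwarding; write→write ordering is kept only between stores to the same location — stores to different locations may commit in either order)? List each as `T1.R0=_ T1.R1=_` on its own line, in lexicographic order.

T1.R0=0 T1.R1=0
T1.R0=0 T1.R1=1
T1.R0=1 T1.R1=0
T1.R0=1 T1.R1=1
T1.R0=2 T1.R1=0
T1.R0=2 T1.R1=1

outcome vector order: (T1.R0,T1.R1)
|PSO outcomes| = 6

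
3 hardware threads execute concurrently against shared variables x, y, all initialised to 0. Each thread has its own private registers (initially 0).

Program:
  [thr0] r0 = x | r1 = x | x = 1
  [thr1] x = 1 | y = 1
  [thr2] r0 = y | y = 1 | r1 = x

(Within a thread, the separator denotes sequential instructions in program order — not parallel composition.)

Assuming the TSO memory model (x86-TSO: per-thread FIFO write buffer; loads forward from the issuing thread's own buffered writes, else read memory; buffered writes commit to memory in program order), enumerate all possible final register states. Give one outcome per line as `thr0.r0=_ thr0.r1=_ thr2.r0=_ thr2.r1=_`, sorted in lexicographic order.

outcome vector order: (thr0.r0,thr0.r1,thr2.r0,thr2.r1)
|TSO outcomes| = 9

thr0.r0=0 thr0.r1=0 thr2.r0=0 thr2.r1=0
thr0.r0=0 thr0.r1=0 thr2.r0=0 thr2.r1=1
thr0.r0=0 thr0.r1=0 thr2.r0=1 thr2.r1=1
thr0.r0=0 thr0.r1=1 thr2.r0=0 thr2.r1=0
thr0.r0=0 thr0.r1=1 thr2.r0=0 thr2.r1=1
thr0.r0=0 thr0.r1=1 thr2.r0=1 thr2.r1=1
thr0.r0=1 thr0.r1=1 thr2.r0=0 thr2.r1=0
thr0.r0=1 thr0.r1=1 thr2.r0=0 thr2.r1=1
thr0.r0=1 thr0.r1=1 thr2.r0=1 thr2.r1=1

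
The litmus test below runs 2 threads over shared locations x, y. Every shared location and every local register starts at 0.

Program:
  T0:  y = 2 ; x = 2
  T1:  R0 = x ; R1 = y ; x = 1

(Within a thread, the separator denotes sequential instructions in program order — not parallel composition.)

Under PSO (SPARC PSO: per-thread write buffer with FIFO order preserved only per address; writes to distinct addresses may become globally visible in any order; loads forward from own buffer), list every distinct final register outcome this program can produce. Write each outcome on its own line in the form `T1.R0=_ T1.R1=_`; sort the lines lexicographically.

outcome vector order: (T1.R0,T1.R1)
|PSO outcomes| = 4

T1.R0=0 T1.R1=0
T1.R0=0 T1.R1=2
T1.R0=2 T1.R1=0
T1.R0=2 T1.R1=2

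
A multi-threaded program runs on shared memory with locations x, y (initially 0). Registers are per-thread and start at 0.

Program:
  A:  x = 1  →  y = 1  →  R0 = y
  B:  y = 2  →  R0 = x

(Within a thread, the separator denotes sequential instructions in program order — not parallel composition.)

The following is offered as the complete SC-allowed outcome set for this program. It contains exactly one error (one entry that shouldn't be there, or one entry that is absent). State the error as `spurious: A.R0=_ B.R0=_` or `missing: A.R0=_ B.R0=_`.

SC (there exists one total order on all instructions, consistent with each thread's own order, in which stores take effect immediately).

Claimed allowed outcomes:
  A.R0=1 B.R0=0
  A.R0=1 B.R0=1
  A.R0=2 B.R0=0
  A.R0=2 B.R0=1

outcome vector order: (A.R0,B.R0)
under SC → 10, 11, 21
claimed∖SC = {20}

spurious: A.R0=2 B.R0=0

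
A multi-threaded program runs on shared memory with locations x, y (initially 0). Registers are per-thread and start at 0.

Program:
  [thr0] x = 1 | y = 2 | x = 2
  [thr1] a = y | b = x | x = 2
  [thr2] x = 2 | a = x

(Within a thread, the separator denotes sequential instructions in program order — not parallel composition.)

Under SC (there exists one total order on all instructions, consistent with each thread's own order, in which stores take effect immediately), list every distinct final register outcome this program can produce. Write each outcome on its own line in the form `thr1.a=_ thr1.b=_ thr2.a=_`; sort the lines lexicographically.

outcome vector order: (thr1.a,thr1.b,thr2.a)
|SC outcomes| = 10

thr1.a=0 thr1.b=0 thr2.a=1
thr1.a=0 thr1.b=0 thr2.a=2
thr1.a=0 thr1.b=1 thr2.a=1
thr1.a=0 thr1.b=1 thr2.a=2
thr1.a=0 thr1.b=2 thr2.a=1
thr1.a=0 thr1.b=2 thr2.a=2
thr1.a=2 thr1.b=1 thr2.a=1
thr1.a=2 thr1.b=1 thr2.a=2
thr1.a=2 thr1.b=2 thr2.a=1
thr1.a=2 thr1.b=2 thr2.a=2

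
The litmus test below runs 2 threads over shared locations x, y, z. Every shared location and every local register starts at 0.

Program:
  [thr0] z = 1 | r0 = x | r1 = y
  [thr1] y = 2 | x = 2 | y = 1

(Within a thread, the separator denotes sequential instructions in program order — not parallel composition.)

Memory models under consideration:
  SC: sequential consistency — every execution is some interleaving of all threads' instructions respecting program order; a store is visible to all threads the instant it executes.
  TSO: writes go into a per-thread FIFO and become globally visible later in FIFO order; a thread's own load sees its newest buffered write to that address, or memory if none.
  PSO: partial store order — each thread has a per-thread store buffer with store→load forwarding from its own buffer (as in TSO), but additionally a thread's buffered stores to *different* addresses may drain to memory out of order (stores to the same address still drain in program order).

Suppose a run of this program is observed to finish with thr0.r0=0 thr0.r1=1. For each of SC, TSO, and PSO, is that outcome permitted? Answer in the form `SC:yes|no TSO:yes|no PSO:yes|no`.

SC:yes TSO:yes PSO:yes

outcome vector order: (thr0.r0,thr0.r1)
SC: 5 outcomes — {<0 0>; <0 1>; <0 2>; <2 1>; <2 2>}
TSO: 5 outcomes — {<0 0>; <0 1>; <0 2>; <2 1>; <2 2>}
PSO: 6 outcomes — {<0 0>; <0 1>; <0 2>; <2 0>; <2 1>; <2 2>}
target <0 1> ∈ {SC,TSO,PSO}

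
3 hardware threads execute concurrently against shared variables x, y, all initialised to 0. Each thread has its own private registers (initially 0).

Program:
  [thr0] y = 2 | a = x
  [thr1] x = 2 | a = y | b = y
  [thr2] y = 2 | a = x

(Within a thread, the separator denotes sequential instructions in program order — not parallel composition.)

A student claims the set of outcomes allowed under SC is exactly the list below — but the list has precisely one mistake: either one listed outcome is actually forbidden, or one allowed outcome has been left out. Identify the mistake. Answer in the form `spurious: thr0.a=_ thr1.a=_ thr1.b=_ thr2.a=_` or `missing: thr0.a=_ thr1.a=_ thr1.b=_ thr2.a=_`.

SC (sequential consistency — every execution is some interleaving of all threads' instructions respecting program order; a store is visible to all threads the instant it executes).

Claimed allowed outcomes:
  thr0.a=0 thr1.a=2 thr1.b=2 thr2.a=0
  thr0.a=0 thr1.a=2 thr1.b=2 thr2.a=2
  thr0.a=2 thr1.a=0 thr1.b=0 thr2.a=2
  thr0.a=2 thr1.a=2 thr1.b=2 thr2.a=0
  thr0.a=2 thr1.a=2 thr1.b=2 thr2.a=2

outcome vector order: (thr0.a,thr1.a,thr1.b,thr2.a)
under SC → (0,2,2,0), (0,2,2,2), (2,0,0,2), (2,0,2,2), (2,2,2,0), (2,2,2,2)
SC∖claimed = {(2,0,2,2)}

missing: thr0.a=2 thr1.a=0 thr1.b=2 thr2.a=2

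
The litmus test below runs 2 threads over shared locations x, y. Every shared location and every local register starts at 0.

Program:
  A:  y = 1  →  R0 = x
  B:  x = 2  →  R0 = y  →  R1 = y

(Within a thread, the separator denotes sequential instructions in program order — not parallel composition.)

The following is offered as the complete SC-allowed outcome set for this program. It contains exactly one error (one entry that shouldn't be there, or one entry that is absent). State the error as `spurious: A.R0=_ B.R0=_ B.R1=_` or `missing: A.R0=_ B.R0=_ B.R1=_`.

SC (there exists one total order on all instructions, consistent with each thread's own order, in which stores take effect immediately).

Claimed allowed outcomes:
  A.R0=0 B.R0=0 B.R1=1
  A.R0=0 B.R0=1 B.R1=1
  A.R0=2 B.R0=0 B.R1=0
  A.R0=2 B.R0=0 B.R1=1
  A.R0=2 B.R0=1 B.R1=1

spurious: A.R0=0 B.R0=0 B.R1=1

outcome vector order: (A.R0,B.R0,B.R1)
SC: 4 outcomes — {<0 1 1>, <2 0 0>, <2 0 1>, <2 1 1>}
claimed∖SC = {<0 0 1>}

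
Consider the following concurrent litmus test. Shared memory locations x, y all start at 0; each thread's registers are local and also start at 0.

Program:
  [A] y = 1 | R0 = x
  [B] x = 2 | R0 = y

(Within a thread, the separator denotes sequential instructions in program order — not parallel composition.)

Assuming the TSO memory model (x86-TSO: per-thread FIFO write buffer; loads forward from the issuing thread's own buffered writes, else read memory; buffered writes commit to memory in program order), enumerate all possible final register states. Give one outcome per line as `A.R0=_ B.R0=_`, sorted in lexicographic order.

outcome vector order: (A.R0,B.R0)
|TSO outcomes| = 4

A.R0=0 B.R0=0
A.R0=0 B.R0=1
A.R0=2 B.R0=0
A.R0=2 B.R0=1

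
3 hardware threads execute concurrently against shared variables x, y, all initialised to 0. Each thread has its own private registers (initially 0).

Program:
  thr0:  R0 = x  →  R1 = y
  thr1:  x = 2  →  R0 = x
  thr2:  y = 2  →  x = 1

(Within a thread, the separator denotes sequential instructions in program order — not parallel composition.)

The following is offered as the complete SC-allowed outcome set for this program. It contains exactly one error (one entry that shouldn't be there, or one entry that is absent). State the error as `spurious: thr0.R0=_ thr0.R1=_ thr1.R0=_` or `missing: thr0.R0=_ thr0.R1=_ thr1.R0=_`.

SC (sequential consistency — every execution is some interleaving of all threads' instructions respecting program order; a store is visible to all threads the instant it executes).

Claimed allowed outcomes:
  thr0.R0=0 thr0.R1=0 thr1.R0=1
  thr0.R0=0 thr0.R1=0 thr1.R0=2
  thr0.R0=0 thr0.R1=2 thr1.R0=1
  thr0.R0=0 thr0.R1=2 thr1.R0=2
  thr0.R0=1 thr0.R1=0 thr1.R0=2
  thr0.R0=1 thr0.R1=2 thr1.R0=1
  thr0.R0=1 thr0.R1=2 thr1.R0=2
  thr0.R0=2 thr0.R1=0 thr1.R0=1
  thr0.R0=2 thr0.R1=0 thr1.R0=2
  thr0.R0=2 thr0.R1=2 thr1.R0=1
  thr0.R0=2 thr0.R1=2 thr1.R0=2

spurious: thr0.R0=1 thr0.R1=0 thr1.R0=2

outcome vector order: (thr0.R0,thr0.R1,thr1.R0)
under SC → <0 0 1>, <0 0 2>, <0 2 1>, <0 2 2>, <1 2 1>, <1 2 2>, <2 0 1>, <2 0 2>, <2 2 1>, <2 2 2>
claimed∖SC = {<1 0 2>}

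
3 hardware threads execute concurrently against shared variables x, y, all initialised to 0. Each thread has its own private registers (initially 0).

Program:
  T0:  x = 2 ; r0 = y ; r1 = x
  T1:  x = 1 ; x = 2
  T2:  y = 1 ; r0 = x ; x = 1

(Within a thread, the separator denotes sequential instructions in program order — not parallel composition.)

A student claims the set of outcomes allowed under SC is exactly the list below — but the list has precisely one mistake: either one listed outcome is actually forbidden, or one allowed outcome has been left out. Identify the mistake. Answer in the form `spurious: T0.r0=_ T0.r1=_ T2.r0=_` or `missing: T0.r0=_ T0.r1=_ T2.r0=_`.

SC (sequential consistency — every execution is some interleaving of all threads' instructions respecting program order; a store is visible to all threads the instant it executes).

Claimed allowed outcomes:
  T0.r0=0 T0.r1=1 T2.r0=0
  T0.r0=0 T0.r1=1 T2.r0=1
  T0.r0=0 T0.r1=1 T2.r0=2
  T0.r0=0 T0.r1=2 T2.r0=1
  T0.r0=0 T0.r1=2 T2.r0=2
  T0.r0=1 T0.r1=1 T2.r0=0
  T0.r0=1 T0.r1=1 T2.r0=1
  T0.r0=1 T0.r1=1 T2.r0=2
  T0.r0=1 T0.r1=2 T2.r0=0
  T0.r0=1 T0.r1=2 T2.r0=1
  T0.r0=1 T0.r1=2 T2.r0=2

spurious: T0.r0=0 T0.r1=1 T2.r0=0

outcome vector order: (T0.r0,T0.r1,T2.r0)
SC: 10 outcomes — {<0 1 1> <0 1 2> <0 2 1> <0 2 2> <1 1 0> <1 1 1> <1 1 2> <1 2 0> <1 2 1> <1 2 2>}
claimed∖SC = {<0 1 0>}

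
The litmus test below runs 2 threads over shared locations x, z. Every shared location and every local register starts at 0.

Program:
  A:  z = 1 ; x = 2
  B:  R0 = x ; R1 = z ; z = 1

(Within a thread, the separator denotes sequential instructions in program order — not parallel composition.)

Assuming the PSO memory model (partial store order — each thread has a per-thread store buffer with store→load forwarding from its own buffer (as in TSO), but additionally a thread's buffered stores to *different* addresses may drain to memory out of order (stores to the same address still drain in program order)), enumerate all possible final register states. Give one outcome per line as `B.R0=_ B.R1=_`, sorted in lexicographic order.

outcome vector order: (B.R0,B.R1)
|PSO outcomes| = 4

B.R0=0 B.R1=0
B.R0=0 B.R1=1
B.R0=2 B.R1=0
B.R0=2 B.R1=1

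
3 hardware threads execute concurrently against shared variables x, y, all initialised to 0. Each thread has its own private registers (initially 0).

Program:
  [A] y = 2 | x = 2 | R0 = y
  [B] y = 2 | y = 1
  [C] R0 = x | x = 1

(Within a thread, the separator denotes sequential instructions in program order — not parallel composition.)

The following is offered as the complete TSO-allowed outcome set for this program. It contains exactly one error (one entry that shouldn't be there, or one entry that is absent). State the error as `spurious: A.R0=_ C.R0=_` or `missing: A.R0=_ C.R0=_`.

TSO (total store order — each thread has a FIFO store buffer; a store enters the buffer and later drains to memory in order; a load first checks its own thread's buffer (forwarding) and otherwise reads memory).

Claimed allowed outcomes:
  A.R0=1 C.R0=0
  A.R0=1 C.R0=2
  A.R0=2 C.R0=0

missing: A.R0=2 C.R0=2

outcome vector order: (A.R0,C.R0)
TSO: 4 outcomes — {1/0, 1/2, 2/0, 2/2}
TSO∖claimed = {2/2}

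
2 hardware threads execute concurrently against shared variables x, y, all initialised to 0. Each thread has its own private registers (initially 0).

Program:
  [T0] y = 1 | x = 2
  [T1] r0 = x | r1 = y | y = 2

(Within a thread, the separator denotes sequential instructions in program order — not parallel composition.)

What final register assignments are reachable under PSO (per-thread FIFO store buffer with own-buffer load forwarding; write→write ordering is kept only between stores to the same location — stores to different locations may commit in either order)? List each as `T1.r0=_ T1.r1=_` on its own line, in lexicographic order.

T1.r0=0 T1.r1=0
T1.r0=0 T1.r1=1
T1.r0=2 T1.r1=0
T1.r0=2 T1.r1=1

outcome vector order: (T1.r0,T1.r1)
|PSO outcomes| = 4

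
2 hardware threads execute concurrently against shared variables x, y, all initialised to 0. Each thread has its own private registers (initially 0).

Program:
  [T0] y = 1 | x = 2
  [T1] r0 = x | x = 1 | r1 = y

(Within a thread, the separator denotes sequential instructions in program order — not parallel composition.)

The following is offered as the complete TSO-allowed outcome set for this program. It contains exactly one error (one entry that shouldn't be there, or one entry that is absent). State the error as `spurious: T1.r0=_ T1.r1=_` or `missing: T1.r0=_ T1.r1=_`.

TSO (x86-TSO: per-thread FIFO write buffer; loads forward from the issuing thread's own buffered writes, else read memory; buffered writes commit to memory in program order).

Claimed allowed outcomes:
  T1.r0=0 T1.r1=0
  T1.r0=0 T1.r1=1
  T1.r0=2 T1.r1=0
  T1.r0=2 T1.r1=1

spurious: T1.r0=2 T1.r1=0

outcome vector order: (T1.r0,T1.r1)
TSO: 3 outcomes — {00; 01; 21}
claimed∖TSO = {20}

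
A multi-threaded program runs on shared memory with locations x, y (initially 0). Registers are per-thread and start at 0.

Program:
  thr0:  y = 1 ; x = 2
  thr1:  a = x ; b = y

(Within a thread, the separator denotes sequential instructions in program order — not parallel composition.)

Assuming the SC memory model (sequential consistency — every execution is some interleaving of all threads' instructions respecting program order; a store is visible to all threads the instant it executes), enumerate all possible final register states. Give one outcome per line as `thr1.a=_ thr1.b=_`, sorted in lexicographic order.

thr1.a=0 thr1.b=0
thr1.a=0 thr1.b=1
thr1.a=2 thr1.b=1

outcome vector order: (thr1.a,thr1.b)
|SC outcomes| = 3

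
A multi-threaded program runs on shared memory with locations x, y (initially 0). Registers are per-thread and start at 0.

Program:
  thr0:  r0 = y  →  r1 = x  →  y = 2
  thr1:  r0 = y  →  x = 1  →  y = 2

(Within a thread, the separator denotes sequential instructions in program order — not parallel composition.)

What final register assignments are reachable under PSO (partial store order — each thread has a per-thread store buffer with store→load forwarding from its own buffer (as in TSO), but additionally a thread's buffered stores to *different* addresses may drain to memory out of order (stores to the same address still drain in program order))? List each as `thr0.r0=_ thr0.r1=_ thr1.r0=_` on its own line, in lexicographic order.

outcome vector order: (thr0.r0,thr0.r1,thr1.r0)
|PSO outcomes| = 5

thr0.r0=0 thr0.r1=0 thr1.r0=0
thr0.r0=0 thr0.r1=0 thr1.r0=2
thr0.r0=0 thr0.r1=1 thr1.r0=0
thr0.r0=2 thr0.r1=0 thr1.r0=0
thr0.r0=2 thr0.r1=1 thr1.r0=0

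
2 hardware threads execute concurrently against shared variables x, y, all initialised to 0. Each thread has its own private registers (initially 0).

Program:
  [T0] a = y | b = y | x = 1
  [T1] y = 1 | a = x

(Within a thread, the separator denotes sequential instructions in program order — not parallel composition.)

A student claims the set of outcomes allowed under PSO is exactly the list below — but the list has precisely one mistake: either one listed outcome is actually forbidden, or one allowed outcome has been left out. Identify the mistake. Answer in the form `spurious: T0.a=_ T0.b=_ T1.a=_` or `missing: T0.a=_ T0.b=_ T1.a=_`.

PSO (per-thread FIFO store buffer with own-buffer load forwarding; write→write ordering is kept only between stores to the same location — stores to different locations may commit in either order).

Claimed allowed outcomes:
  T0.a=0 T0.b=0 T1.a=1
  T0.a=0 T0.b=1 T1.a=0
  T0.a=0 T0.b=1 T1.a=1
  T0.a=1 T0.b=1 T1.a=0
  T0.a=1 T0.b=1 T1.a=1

outcome vector order: (T0.a,T0.b,T1.a)
[PSO] allowed = {000 001 010 011 110 111}
PSO∖claimed = {000}

missing: T0.a=0 T0.b=0 T1.a=0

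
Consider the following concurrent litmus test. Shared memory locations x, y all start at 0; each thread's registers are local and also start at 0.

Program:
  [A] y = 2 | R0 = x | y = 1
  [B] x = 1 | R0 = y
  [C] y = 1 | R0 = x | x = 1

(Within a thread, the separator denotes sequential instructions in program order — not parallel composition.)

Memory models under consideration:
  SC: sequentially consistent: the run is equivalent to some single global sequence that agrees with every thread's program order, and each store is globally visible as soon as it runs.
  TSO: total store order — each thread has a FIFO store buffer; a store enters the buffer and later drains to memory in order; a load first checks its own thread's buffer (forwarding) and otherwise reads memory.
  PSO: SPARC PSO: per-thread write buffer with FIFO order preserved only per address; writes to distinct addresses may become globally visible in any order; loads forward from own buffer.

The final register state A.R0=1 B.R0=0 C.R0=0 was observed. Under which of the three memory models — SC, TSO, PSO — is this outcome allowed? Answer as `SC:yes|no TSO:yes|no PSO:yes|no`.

outcome vector order: (A.R0,B.R0,C.R0)
under SC → (0,1,0), (0,1,1), (0,2,0), (0,2,1), (1,0,1), (1,1,0), (1,1,1), (1,2,0), (1,2,1)
under TSO → (0,0,0), (0,0,1), (0,1,0), (0,1,1), (0,2,0), (0,2,1), (1,0,0), (1,0,1), (1,1,0), (1,1,1), (1,2,0), (1,2,1)
under PSO → (0,0,0), (0,0,1), (0,1,0), (0,1,1), (0,2,0), (0,2,1), (1,0,0), (1,0,1), (1,1,0), (1,1,1), (1,2,0), (1,2,1)
target (1,0,0) ∈ {TSO,PSO}

SC:no TSO:yes PSO:yes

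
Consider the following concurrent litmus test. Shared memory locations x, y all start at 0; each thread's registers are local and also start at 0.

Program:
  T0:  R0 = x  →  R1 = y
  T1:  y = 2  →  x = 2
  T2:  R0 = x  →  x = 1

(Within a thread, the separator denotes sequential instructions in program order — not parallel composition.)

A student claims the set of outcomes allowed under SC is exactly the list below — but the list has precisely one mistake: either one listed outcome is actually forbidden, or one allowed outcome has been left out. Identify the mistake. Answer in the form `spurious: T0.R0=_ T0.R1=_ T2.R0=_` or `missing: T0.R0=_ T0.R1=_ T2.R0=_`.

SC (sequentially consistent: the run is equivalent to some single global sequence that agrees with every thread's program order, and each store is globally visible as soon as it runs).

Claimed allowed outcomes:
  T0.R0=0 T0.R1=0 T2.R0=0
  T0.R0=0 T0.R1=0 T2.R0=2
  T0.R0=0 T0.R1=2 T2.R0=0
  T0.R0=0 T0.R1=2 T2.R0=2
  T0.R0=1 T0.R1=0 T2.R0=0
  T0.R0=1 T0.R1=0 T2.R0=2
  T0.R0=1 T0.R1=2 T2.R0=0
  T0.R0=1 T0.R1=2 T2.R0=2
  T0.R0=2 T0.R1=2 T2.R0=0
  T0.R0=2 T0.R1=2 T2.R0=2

spurious: T0.R0=1 T0.R1=0 T2.R0=2

outcome vector order: (T0.R0,T0.R1,T2.R0)
under SC → <0 0 0>; <0 0 2>; <0 2 0>; <0 2 2>; <1 0 0>; <1 2 0>; <1 2 2>; <2 2 0>; <2 2 2>
claimed∖SC = {<1 0 2>}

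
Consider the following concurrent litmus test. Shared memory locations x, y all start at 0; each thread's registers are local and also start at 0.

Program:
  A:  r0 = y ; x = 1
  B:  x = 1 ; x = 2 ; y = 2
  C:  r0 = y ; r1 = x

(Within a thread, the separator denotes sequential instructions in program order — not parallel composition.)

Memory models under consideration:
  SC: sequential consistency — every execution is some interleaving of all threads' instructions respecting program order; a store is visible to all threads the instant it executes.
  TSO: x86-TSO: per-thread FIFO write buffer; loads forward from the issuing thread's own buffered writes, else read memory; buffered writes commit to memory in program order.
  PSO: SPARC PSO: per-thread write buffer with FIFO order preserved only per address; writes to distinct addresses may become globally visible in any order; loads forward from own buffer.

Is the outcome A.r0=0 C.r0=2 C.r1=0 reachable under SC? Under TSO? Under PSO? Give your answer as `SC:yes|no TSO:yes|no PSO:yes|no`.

outcome vector order: (A.r0,C.r0,C.r1)
under SC → (0,0,0); (0,0,1); (0,0,2); (0,2,1); (0,2,2); (2,0,0); (2,0,1); (2,0,2); (2,2,1); (2,2,2)
under TSO → (0,0,0); (0,0,1); (0,0,2); (0,2,1); (0,2,2); (2,0,0); (2,0,1); (2,0,2); (2,2,1); (2,2,2)
under PSO → (0,0,0); (0,0,1); (0,0,2); (0,2,0); (0,2,1); (0,2,2); (2,0,0); (2,0,1); (2,0,2); (2,2,0); (2,2,1); (2,2,2)
target (0,2,0) ∈ {PSO}

SC:no TSO:no PSO:yes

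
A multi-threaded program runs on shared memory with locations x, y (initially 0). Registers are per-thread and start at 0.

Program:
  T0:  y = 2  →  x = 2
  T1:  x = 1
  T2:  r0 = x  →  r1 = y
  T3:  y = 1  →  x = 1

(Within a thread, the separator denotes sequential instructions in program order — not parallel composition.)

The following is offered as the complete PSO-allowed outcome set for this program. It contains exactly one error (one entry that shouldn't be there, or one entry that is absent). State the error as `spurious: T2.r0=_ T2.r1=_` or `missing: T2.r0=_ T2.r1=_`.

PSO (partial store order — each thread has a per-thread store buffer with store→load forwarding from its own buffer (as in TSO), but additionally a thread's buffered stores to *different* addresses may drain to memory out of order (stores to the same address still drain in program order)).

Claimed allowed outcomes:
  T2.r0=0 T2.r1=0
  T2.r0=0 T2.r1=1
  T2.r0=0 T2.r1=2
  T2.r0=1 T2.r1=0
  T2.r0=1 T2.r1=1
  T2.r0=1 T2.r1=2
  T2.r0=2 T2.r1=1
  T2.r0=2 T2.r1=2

outcome vector order: (T2.r0,T2.r1)
[PSO] allowed = {(0,0); (0,1); (0,2); (1,0); (1,1); (1,2); (2,0); (2,1); (2,2)}
PSO∖claimed = {(2,0)}

missing: T2.r0=2 T2.r1=0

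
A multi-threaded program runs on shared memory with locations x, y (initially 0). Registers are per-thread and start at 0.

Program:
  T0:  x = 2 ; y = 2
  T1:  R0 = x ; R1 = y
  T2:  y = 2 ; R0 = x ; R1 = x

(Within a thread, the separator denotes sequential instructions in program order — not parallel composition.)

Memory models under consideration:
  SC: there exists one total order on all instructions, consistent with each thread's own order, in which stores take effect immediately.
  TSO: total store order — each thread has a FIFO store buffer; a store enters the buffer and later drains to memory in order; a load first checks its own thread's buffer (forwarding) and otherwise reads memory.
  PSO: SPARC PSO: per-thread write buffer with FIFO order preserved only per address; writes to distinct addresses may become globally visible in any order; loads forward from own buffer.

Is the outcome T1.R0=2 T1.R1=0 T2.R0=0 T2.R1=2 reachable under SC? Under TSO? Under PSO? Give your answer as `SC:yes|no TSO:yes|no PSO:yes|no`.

outcome vector order: (T1.R0,T1.R1,T2.R0,T2.R1)
SC: 10 outcomes — {<0 0 0 0>; <0 0 0 2>; <0 0 2 2>; <0 2 0 0>; <0 2 0 2>; <0 2 2 2>; <2 0 2 2>; <2 2 0 0>; <2 2 0 2>; <2 2 2 2>}
TSO: 12 outcomes — {<0 0 0 0>; <0 0 0 2>; <0 0 2 2>; <0 2 0 0>; <0 2 0 2>; <0 2 2 2>; <2 0 0 0>; <2 0 0 2>; <2 0 2 2>; <2 2 0 0>; <2 2 0 2>; <2 2 2 2>}
PSO: 12 outcomes — {<0 0 0 0>; <0 0 0 2>; <0 0 2 2>; <0 2 0 0>; <0 2 0 2>; <0 2 2 2>; <2 0 0 0>; <2 0 0 2>; <2 0 2 2>; <2 2 0 0>; <2 2 0 2>; <2 2 2 2>}
target <2 0 0 2> ∈ {TSO,PSO}

SC:no TSO:yes PSO:yes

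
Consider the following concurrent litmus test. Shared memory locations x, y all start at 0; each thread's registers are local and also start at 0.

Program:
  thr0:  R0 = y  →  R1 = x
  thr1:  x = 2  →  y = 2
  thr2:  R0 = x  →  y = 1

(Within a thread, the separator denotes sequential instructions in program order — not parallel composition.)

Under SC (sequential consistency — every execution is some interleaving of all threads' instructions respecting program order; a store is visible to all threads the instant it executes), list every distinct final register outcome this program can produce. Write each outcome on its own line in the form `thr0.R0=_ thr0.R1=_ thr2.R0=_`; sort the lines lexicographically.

outcome vector order: (thr0.R0,thr0.R1,thr2.R0)
|SC outcomes| = 9

thr0.R0=0 thr0.R1=0 thr2.R0=0
thr0.R0=0 thr0.R1=0 thr2.R0=2
thr0.R0=0 thr0.R1=2 thr2.R0=0
thr0.R0=0 thr0.R1=2 thr2.R0=2
thr0.R0=1 thr0.R1=0 thr2.R0=0
thr0.R0=1 thr0.R1=2 thr2.R0=0
thr0.R0=1 thr0.R1=2 thr2.R0=2
thr0.R0=2 thr0.R1=2 thr2.R0=0
thr0.R0=2 thr0.R1=2 thr2.R0=2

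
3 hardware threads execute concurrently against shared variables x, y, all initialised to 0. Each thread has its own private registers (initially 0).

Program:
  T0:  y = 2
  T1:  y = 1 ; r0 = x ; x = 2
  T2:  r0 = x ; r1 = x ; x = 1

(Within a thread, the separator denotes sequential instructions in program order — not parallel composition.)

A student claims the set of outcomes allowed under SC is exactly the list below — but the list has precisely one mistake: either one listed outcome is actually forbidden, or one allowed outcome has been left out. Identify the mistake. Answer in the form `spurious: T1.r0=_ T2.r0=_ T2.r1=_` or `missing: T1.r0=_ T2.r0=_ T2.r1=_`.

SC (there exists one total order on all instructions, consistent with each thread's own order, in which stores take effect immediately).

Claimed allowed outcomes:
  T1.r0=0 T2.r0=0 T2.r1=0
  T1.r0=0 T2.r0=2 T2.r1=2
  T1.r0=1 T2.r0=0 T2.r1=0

outcome vector order: (T1.r0,T2.r0,T2.r1)
under SC → (0,0,0); (0,0,2); (0,2,2); (1,0,0)
SC∖claimed = {(0,0,2)}

missing: T1.r0=0 T2.r0=0 T2.r1=2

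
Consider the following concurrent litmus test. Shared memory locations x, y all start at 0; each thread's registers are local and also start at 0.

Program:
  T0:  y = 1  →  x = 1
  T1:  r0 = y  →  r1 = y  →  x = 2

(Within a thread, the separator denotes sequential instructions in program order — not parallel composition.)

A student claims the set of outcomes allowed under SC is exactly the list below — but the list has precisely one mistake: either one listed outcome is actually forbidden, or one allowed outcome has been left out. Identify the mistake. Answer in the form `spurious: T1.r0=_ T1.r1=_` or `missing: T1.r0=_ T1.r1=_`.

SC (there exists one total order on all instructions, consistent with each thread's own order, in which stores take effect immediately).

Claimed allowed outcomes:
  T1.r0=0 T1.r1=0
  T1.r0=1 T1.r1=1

missing: T1.r0=0 T1.r1=1

outcome vector order: (T1.r0,T1.r1)
SC: 3 outcomes — {<0 0>; <0 1>; <1 1>}
SC∖claimed = {<0 1>}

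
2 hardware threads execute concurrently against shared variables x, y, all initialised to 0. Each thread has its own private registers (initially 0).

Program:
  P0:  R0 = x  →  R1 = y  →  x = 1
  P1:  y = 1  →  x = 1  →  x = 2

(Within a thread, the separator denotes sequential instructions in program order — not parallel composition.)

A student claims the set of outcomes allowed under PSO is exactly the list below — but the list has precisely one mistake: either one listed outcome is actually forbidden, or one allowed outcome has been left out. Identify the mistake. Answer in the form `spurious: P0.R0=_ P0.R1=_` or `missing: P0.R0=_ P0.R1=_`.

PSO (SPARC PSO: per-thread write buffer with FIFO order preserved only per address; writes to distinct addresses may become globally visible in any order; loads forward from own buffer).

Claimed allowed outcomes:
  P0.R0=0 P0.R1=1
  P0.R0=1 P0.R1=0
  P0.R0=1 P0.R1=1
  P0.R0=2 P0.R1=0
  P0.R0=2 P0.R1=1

missing: P0.R0=0 P0.R1=0

outcome vector order: (P0.R0,P0.R1)
PSO: 6 outcomes — {00, 01, 10, 11, 20, 21}
PSO∖claimed = {00}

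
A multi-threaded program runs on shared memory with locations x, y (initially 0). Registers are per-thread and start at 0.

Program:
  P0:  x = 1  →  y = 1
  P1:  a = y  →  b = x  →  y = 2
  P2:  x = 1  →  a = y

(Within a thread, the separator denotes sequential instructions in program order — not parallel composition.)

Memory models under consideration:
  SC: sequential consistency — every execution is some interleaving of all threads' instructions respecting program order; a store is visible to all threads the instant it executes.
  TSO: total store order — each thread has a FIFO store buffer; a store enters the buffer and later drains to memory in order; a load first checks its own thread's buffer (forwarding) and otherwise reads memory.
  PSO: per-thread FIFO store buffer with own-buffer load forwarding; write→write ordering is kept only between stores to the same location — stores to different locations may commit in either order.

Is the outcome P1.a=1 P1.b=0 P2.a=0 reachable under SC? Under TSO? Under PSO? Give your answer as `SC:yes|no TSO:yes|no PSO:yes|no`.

SC:no TSO:no PSO:yes

outcome vector order: (P1.a,P1.b,P2.a)
[SC] allowed = {000, 001, 002, 010, 011, 012, 110, 111, 112}
[TSO] allowed = {000, 001, 002, 010, 011, 012, 110, 111, 112}
[PSO] allowed = {000, 001, 002, 010, 011, 012, 100, 101, 102, 110, 111, 112}
target 100 ∈ {PSO}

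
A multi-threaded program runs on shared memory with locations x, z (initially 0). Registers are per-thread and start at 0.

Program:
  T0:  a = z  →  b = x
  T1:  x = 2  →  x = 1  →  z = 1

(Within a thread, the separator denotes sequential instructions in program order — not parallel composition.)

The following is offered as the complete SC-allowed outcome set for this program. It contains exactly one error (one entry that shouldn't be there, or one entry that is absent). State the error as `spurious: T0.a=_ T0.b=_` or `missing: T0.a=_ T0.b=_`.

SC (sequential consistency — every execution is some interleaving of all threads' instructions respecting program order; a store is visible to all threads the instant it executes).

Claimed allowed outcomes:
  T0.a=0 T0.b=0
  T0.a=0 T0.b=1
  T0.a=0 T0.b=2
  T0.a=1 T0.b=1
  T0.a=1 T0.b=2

spurious: T0.a=1 T0.b=2

outcome vector order: (T0.a,T0.b)
under SC → 0/0; 0/1; 0/2; 1/1
claimed∖SC = {1/2}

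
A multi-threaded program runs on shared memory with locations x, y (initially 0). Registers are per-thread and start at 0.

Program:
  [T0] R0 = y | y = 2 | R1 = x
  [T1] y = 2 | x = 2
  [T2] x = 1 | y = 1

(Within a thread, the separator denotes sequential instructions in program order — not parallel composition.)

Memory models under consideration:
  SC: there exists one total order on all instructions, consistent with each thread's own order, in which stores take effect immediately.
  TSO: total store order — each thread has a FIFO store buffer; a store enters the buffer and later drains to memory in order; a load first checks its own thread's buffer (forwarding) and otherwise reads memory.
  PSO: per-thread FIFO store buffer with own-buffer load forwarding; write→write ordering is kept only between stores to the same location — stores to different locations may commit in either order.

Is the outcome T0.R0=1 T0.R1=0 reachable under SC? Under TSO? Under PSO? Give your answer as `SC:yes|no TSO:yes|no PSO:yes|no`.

SC:no TSO:no PSO:yes

outcome vector order: (T0.R0,T0.R1)
SC: 8 outcomes — {00 01 02 11 12 20 21 22}
TSO: 8 outcomes — {00 01 02 11 12 20 21 22}
PSO: 9 outcomes — {00 01 02 10 11 12 20 21 22}
target 10 ∈ {PSO}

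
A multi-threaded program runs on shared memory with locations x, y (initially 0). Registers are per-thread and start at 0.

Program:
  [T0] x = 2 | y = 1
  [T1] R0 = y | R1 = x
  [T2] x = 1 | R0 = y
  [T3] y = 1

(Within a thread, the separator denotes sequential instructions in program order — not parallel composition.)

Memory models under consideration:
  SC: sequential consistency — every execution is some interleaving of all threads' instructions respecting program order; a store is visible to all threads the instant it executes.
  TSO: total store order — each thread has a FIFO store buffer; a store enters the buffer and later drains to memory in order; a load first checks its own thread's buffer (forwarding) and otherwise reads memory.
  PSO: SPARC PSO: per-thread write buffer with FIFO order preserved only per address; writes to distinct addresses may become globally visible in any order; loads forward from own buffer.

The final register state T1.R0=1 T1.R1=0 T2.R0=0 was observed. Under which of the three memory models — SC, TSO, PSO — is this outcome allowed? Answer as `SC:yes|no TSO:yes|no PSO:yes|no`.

outcome vector order: (T1.R0,T1.R1,T2.R0)
under SC → <0 0 0> <0 0 1> <0 1 0> <0 1 1> <0 2 0> <0 2 1> <1 0 1> <1 1 0> <1 1 1> <1 2 0> <1 2 1>
under TSO → <0 0 0> <0 0 1> <0 1 0> <0 1 1> <0 2 0> <0 2 1> <1 0 0> <1 0 1> <1 1 0> <1 1 1> <1 2 0> <1 2 1>
under PSO → <0 0 0> <0 0 1> <0 1 0> <0 1 1> <0 2 0> <0 2 1> <1 0 0> <1 0 1> <1 1 0> <1 1 1> <1 2 0> <1 2 1>
target <1 0 0> ∈ {TSO,PSO}

SC:no TSO:yes PSO:yes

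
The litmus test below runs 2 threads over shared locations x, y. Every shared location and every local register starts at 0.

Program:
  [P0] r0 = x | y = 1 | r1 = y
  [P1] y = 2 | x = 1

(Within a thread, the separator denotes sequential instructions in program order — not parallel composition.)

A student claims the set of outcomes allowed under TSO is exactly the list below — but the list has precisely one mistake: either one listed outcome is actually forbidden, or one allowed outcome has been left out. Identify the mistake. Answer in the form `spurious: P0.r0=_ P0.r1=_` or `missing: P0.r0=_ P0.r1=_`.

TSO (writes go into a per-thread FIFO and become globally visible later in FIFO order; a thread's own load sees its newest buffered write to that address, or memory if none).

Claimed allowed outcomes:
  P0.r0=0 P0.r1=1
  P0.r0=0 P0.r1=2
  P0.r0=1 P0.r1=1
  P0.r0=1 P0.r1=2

spurious: P0.r0=1 P0.r1=2

outcome vector order: (P0.r0,P0.r1)
under TSO → 0/1; 0/2; 1/1
claimed∖TSO = {1/2}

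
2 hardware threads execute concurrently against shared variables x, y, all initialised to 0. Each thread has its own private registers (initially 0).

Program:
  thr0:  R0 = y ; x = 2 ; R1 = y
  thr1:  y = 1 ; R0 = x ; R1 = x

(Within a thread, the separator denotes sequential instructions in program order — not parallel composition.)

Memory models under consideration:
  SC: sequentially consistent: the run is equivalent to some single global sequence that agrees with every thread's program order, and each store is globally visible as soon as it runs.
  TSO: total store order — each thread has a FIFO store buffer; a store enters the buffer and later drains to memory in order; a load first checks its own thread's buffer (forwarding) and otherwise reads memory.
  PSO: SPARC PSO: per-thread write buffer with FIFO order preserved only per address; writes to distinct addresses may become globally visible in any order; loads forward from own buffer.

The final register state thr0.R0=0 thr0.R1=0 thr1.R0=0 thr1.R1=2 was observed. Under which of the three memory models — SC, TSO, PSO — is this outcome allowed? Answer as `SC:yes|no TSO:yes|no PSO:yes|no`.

outcome vector order: (thr0.R0,thr0.R1,thr1.R0,thr1.R1)
SC (7): (0,0,2,2); (0,1,0,0); (0,1,0,2); (0,1,2,2); (1,1,0,0); (1,1,0,2); (1,1,2,2)
TSO (9): (0,0,0,0); (0,0,0,2); (0,0,2,2); (0,1,0,0); (0,1,0,2); (0,1,2,2); (1,1,0,0); (1,1,0,2); (1,1,2,2)
PSO (9): (0,0,0,0); (0,0,0,2); (0,0,2,2); (0,1,0,0); (0,1,0,2); (0,1,2,2); (1,1,0,0); (1,1,0,2); (1,1,2,2)
target (0,0,0,2) ∈ {TSO,PSO}

SC:no TSO:yes PSO:yes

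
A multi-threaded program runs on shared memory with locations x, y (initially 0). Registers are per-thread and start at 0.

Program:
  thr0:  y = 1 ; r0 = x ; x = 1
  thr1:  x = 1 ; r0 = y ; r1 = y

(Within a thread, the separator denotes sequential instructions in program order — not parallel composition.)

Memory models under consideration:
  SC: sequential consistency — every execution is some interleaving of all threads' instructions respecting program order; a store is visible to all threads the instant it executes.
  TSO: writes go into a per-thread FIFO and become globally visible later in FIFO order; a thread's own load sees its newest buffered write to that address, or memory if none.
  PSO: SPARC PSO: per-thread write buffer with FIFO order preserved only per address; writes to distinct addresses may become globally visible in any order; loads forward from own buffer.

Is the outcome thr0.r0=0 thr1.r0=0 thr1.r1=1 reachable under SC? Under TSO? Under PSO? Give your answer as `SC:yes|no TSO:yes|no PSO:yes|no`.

outcome vector order: (thr0.r0,thr1.r0,thr1.r1)
under SC → (0,1,1), (1,0,0), (1,0,1), (1,1,1)
under TSO → (0,0,0), (0,0,1), (0,1,1), (1,0,0), (1,0,1), (1,1,1)
under PSO → (0,0,0), (0,0,1), (0,1,1), (1,0,0), (1,0,1), (1,1,1)
target (0,0,1) ∈ {TSO,PSO}

SC:no TSO:yes PSO:yes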